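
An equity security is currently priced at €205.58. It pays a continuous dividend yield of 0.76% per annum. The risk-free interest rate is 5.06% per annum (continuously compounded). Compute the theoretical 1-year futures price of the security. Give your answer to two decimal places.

€214.61

F = S·e^((r − q)T) = 205.58 · e^((0.0506 − 0.0076) × 1)
= 205.58 · e^0.043000 = 205.58 × 1.043938
F = €214.61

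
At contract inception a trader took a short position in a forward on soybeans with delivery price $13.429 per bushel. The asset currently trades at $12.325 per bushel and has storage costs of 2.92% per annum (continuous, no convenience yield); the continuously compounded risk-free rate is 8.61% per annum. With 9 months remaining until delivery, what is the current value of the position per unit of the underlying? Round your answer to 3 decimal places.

Current fair forward for the remaining 9 months: F = S·e^((r + u)·T), (r + u) = 0.0861 + 0.0292 = 0.1153
F = 12.325 · e^(0.1153 × 9/12) = 12.325 × 1.090324 = 13.4382
Value of long forward = (F − K)·e^(−rT) = (13.4382 − 13.429) · e^(−0.0861·9/12)
= 0.0092 × 0.937466 = 0.009
Short position value = −(long value) = -$0.009

-$0.009 per bushel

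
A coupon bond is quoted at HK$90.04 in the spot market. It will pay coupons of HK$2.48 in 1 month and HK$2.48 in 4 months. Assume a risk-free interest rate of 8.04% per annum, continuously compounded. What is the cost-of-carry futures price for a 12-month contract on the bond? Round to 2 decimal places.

HK$92.29

PV(coupons) I = 2.48·e^(−0.0804·1/12) + 2.48·e^(−0.0804·4/12)
I = 2.4634 + 2.4144 = 4.8778
F = (S − I)·e^(rT) = (90.04 − 4.8778) · e^(0.0804·12/12)
= 85.1622 · e^0.080400 = 85.1622 × 1.083720 = HK$92.29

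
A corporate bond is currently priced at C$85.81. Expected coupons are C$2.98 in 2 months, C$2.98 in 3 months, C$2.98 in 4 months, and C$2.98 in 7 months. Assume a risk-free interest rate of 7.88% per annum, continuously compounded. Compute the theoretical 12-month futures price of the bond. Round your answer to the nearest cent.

C$80.28

PV(coupons) I = 2.98·e^(−0.0788·2/12) + 2.98·e^(−0.0788·3/12) + 2.98·e^(−0.0788·4/12) + 2.98·e^(−0.0788·7/12)
I = 2.9411 + 2.9219 + 2.9027 + 2.8461 = 11.6118
F = (S − I)·e^(rT) = (85.81 − 11.6118) · e^(0.0788·12/12)
= 74.1982 · e^0.078800 = 74.1982 × 1.081988 = C$80.28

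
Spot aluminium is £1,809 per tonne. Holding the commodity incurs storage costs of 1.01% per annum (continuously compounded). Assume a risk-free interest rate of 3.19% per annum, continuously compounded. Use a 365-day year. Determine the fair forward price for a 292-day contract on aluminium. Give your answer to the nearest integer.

Net carry = r + u − y = 0.0319 + 0.0101 − 0.0000 = 0.0420
F = S·e^((r+u−y)T) = 1809 · e^(0.0420 × 292/365) = 1809 · e^0.033600
= 1809 × 1.034171 = £1,871 per tonne

£1,871 per tonne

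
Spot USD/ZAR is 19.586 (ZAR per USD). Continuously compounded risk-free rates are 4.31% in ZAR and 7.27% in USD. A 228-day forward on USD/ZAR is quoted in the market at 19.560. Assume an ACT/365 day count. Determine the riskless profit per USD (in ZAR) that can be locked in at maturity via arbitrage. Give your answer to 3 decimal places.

Fair forward: F* = S·e^(carry·T), with carry = (r_ZAR − r_USD) = 0.0431 − 0.0727 = -0.0296
F* = 19.586 · e^(-0.0296 × 228/365) = 19.586 · e^-0.018490 = 19.586 × 0.981680 = 19.2272
Market 19.560 > fair 19.2272: forward overpriced → cash-and-carry (buy spot, short the forward).
At maturity, profit = |F_mkt − F*| = |19.560 − 19.2272| = 0.333 per USD (in ZAR)

0.333 per USD (in ZAR)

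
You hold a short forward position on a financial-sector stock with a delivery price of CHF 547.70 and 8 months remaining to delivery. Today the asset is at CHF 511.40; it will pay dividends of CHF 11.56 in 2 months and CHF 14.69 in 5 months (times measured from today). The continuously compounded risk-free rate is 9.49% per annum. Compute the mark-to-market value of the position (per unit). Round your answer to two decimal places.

CHF 28.22

PV(remaining dividends) I = 11.56·e^(−0.0949·2/12) + 14.69·e^(−0.0949·5/12) = 25.4991
Current forward F = (S − I)·e^(rT) = (511.40 − 25.4991)·e^(0.0949·8/12) = 485.9009 × 1.065311 = 517.6356
Value (long) = (F − K)·e^(−rT) = (517.6356 − 547.70) × 0.938693 = -28.2212
Short position value = −(long value) = CHF 28.22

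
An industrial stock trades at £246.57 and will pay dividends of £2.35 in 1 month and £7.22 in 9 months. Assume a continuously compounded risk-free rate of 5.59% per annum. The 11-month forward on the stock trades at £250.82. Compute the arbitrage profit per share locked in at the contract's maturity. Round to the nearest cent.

£1.04 per share

PV(dividends) I = 2.35·e^(−0.0559·1/12) + 7.22·e^(−0.0559·9/12) = 9.2626
Fair forward F* = (S − I)·e^(rT) = (246.57 − 9.2626)·e^0.051242 = 237.3074 × 1.052578 = 249.7845
Market £250.82 > fair 249.7845: forward overpriced → cash-and-carry (borrow at r, buy the stock and collect the dividends, short the forward).
Profit at T = |F_mkt − F*| = |250.82 − 249.7845| = £1.04 per share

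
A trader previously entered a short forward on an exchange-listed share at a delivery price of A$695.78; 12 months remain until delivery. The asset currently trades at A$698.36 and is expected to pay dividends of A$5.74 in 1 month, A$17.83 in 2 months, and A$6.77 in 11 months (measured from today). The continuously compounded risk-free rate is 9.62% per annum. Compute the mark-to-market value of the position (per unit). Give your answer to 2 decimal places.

-A$36.96

PV(remaining dividends) I = 5.74·e^(−0.0962·1/12) + 17.83·e^(−0.0962·2/12) + 6.77·e^(−0.0962·11/12) = 29.4391
Current forward F = (S − I)·e^(rT) = (698.36 − 29.4391)·e^(0.0962·12/12) = 668.9209 × 1.100979 = 736.4679
Value (long) = (F − K)·e^(−rT) = (736.4679 − 695.78) × 0.908282 = 36.9561
Short position value = −(long value) = -A$36.96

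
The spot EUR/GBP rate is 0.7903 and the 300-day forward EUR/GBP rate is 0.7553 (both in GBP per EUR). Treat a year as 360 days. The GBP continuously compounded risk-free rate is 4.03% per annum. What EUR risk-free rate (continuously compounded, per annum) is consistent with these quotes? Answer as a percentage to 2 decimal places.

9.47%

F = S·e^((r_GBP − r_EUR)T) ⇒ r_EUR = r_GBP − ln(F/S)/T
ln(0.7553/0.7903) = -0.045298; /(300/360) = -0.054358
r_EUR = 0.0403 + 0.054358 = 0.094658
r_EUR = 9.47%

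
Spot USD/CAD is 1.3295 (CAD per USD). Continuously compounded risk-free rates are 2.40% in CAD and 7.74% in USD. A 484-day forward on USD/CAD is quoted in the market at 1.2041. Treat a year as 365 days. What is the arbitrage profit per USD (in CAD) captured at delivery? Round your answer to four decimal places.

Fair forward: F* = S·e^(carry·T), with carry = (r_CAD − r_USD) = 0.0240 − 0.0774 = -0.0534
F* = 1.3295 · e^(-0.0534 × 484/365) = 1.3295 · e^-0.070810 = 1.3295 × 0.931639 = 1.2386
Market 1.2041 < fair 1.2386: forward underpriced → reverse cash-and-carry (short spot, go long the forward).
At maturity, profit = |F_mkt − F*| = |1.2041 − 1.2386| = 0.0345 per USD (in CAD)

0.0345 per USD (in CAD)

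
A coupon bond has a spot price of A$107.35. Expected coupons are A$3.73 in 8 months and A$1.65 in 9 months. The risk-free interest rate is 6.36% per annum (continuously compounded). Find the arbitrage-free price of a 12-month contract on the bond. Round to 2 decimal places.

PV(coupons) I = 3.73·e^(−0.0636·8/12) + 1.65·e^(−0.0636·9/12)
I = 3.5752 + 1.5731 = 5.1483
F = (S − I)·e^(rT) = (107.35 − 5.1483) · e^(0.0636·12/12)
= 102.2017 · e^0.063600 = 102.2017 × 1.065666 = A$108.91

A$108.91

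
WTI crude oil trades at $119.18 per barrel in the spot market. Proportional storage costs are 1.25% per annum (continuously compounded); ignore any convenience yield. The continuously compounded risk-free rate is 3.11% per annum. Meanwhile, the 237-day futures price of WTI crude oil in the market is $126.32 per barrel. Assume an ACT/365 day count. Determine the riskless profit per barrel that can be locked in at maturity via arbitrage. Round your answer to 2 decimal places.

$3.72 per barrel

Fair futures: F* = S·e^(carry·T), with carry = (r + u) = 0.0311 + 0.0125 = 0.0436
F* = 119.18 · e^(0.0436 × 237/365) = 119.18 · e^0.028310 = 119.18 × 1.028715 = $122.6023
Market $126.32 > fair $122.6023: forward overpriced → cash-and-carry (buy spot, short the forward).
At maturity, profit = |F_mkt − F*| = |126.32 − 122.6023| = $3.72 per barrel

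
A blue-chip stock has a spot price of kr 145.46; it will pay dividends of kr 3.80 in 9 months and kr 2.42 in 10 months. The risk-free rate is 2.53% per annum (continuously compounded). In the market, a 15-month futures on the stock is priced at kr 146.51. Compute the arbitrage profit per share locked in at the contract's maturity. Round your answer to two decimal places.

kr 2.67 per share

PV(dividends) I = 3.80·e^(−0.0253·9/12) + 2.42·e^(−0.0253·10/12) = 6.0981
Fair futures F* = (S − I)·e^(rT) = (145.46 − 6.0981)·e^0.031625 = 139.3619 × 1.032130 = 143.8396
Market kr 146.51 > fair 143.8396: forward overpriced → cash-and-carry (borrow at r, buy the stock and collect the dividends, short the forward).
Profit at T = |F_mkt − F*| = |146.51 − 143.8396| = kr 2.67 per share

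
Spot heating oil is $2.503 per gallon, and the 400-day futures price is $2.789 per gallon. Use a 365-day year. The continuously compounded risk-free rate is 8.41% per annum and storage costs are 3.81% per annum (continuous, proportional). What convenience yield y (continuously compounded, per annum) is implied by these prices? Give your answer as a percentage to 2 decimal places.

F = S·e^((r+u−y)T) ⇒ (r+u−y) = ln(F/S)/T
ln(2.789/2.503) = 0.108193; /T ⇒ 0.098726
y = r + u − ln(F/S)/T = 0.0841 + 0.0381 − 0.098726 = 0.023474
y = 2.35%

2.35%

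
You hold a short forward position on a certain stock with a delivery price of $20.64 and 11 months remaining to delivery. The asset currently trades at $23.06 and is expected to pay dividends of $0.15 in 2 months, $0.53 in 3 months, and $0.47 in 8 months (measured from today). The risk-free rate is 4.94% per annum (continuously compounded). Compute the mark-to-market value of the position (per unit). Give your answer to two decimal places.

PV(remaining dividends) I = 0.15·e^(−0.0494·2/12) + 0.53·e^(−0.0494·3/12) + 0.47·e^(−0.0494·8/12) = 1.1270
Current forward F = (S − I)·e^(rT) = (23.06 − 1.1270)·e^(0.0494·11/12) = 21.9330 × 1.046324 = 22.9490
Value (long) = (F − K)·e^(−rT) = (22.9490 − 20.64) × 0.955727 = 2.2068
Short position value = −(long value) = -$2.21

-$2.21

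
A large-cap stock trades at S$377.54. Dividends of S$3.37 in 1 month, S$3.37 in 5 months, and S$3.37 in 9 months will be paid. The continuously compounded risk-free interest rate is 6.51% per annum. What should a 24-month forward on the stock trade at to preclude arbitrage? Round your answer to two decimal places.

S$418.83

PV(dividends) I = 3.37·e^(−0.0651·1/12) + 3.37·e^(−0.0651·5/12) + 3.37·e^(−0.0651·9/12)
I = 3.3518 + 3.2798 + 3.2094 = 9.8410
F = (S − I)·e^(rT) = (377.54 − 9.8410) · e^(0.0651·24/12)
= 367.6990 · e^0.130200 = 367.6990 × 1.139056 = S$418.83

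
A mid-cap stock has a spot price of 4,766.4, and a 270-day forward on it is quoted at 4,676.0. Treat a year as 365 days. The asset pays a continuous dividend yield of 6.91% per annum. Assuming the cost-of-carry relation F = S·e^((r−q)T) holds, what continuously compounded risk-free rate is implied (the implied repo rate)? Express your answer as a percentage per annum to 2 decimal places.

4.32%

From F = S·e^((r−q)T): (r − q) = ln(F/S)/T
ln(4676.0/4766.4) = ln(0.981034) = -0.019148
(r − q) = -0.019148 / (270/365) = -0.025885
r = ln(F/S)/T + q = -0.025885 + 0.0691 = 0.043215
r = 4.32%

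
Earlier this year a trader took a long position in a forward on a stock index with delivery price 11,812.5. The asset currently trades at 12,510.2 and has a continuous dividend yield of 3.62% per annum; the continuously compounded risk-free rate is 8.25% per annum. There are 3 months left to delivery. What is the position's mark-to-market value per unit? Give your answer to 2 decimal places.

Current fair forward for the remaining 3 months: F = S·e^((r − q)·T), (r − q) = 0.0825 − 0.0362 = 0.0463
F = 12510.2 · e^(0.0463 × 3/12) = 12510.2 × 1.01164225 = 12655.8469
Value of long forward = (F − K)·e^(−rT) = (12655.8469 − 11812.5) · e^(−0.0825·3/12)
= 843.3469 × 0.97958624 = 826.13

826.13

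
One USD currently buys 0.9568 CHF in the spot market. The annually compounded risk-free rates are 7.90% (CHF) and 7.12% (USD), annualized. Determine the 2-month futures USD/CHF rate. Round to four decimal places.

By covered interest parity, F = S · (1+r_CHF)^T / (1+r_USD)^T
= 0.9568 × 1.012753 / 1.011529 = 0.9568 × 1.001210
F = 0.9580 CHF per USD

0.9580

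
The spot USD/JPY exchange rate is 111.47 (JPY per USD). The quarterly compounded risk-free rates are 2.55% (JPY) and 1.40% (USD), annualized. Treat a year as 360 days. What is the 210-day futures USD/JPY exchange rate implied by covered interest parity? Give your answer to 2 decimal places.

By covered interest parity, F = S · (1+r_JPY/4)^(4T) / (1+r_USD/4)^(4T)
= 111.47 × 1.014938 / 1.008186 = 111.47 × 1.006697
F = 112.22 JPY per USD

112.22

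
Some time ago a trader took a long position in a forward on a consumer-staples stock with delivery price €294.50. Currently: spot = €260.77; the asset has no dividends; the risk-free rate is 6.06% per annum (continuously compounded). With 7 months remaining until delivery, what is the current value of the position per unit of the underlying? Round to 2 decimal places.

Current fair forward for the remaining 7 months: F = S·e^(r·T), r = 0.0606
F = 260.77 · e^(0.0606 × 7/12) = 260.77 × 1.035982 = 270.1530
Value of long forward = (F − K)·e^(−rT) = (270.1530 − 294.50) · e^(−0.0606·7/12)
= -24.3470 × 0.965268 = -23.50

-€23.50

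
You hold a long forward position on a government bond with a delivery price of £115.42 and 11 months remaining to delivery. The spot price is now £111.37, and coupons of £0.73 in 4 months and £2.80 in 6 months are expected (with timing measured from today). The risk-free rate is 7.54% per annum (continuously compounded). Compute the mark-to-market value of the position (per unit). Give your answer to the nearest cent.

PV(remaining coupons) I = 0.73·e^(−0.0754·4/12) + 2.80·e^(−0.0754·6/12) = 3.4083
Current forward F = (S − I)·e^(rT) = (111.37 − 3.4083)·e^(0.0754·11/12) = 107.9617 × 1.071561 = 115.6875
Value (long) = (F − K)·e^(−rT) = (115.6875 − 115.42) × 0.933218 = 0.2496
Value = £0.25

£0.25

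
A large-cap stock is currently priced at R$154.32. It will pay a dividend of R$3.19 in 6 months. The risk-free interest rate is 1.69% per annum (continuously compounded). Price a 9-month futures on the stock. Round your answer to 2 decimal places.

PV(dividends) I = 3.19·e^(−0.0169·6/12)
I = 3.1632
F = (S − I)·e^(rT) = (154.32 − 3.1632) · e^(0.0169·9/12)
= 151.1568 · e^0.012675 = 151.1568 × 1.012756 = R$153.08

R$153.08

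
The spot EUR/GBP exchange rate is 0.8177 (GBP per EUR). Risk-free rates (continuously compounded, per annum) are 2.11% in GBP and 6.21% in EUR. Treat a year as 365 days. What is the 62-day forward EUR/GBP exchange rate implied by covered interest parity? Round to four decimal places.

0.8120

F = S·e^((r_GBP − r_EUR)T) = 0.8177 · e^((0.0211 − 0.0621) × 62/365)
= 0.8177 · e^-0.006964 = 0.8177 × 0.993060
F = 0.8120 GBP per EUR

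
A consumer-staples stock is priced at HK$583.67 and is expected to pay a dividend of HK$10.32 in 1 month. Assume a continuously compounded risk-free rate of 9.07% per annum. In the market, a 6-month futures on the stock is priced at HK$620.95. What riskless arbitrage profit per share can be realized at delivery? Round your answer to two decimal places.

PV(dividends) I = 10.32·e^(−0.0907·1/12) = 10.2423
Fair futures F* = (S − I)·e^(rT) = (583.67 − 10.2423)·e^0.045350 = 573.4277 × 1.046394 = 600.0313
Market HK$620.95 > fair 600.0313: forward overpriced → cash-and-carry (borrow at r, buy the stock and collect the dividends, short the forward).
Profit at T = |F_mkt − F*| = |620.95 − 600.0313| = HK$20.92 per share

HK$20.92 per share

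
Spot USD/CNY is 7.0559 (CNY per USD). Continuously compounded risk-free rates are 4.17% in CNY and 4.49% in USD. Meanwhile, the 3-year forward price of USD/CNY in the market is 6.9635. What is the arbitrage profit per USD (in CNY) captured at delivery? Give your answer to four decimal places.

0.0250 per USD (in CNY)

Fair forward: F* = S·e^(carry·T), with carry = (r_CNY − r_USD) = 0.0417 − 0.0449 = -0.0032
F* = 7.0559 · e^(-0.0032 × 3) = 7.0559 · e^-0.009600 = 7.0559 × 0.990446 = 6.9885
Market 6.9635 < fair 6.9885: forward underpriced → reverse cash-and-carry (short spot, go long the forward).
At maturity, profit = |F_mkt − F*| = |6.9635 − 6.9885| = 0.0250 per USD (in CNY)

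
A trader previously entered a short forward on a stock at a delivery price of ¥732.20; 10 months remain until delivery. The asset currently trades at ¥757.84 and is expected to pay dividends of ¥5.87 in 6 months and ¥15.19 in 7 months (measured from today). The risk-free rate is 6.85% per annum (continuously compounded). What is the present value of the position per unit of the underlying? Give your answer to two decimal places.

PV(remaining dividends) I = 5.87·e^(−0.0685·6/12) + 15.19·e^(−0.0685·7/12) = 20.2674
Current forward F = (S − I)·e^(rT) = (757.84 − 20.2674)·e^(0.0685·10/12) = 737.5726 × 1.058744 = 780.9006
Value (long) = (F − K)·e^(−rT) = (780.9006 − 732.20) × 0.944515 = 45.9984
Short position value = −(long value) = -¥46.00

-¥46.00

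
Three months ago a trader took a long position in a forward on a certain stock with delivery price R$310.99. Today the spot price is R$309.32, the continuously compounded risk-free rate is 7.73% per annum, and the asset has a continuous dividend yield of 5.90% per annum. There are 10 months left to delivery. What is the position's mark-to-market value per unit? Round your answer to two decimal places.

R$2.89

Current fair forward for the remaining 10 months: F = S·e^((r − q)·T), (r − q) = 0.0773 − 0.0590 = 0.0183
F = 309.32 · e^(0.0183 × 10/12) = 309.32 × 1.015367 = 314.0733
Value of long forward = (F − K)·e^(−rT) = (314.0733 − 310.99) · e^(−0.0773·10/12)
= 3.0833 × 0.937614 = 2.89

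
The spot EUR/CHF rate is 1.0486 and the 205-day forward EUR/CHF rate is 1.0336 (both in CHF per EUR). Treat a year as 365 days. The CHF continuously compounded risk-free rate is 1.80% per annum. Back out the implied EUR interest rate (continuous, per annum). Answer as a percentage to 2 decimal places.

4.37%

F = S·e^((r_CHF − r_EUR)T) ⇒ r_EUR = r_CHF − ln(F/S)/T
ln(1.0336/1.0486) = -0.014408; /(205/365) = -0.025653
r_EUR = 0.0180 + 0.025653 = 0.043653
r_EUR = 4.37%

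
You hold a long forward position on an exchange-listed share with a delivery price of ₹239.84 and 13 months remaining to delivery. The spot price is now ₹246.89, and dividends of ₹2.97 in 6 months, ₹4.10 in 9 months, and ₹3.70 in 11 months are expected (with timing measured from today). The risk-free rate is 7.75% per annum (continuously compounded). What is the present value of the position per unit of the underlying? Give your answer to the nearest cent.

PV(remaining dividends) I = 2.97·e^(−0.0775·6/12) + 4.10·e^(−0.0775·9/12) + 3.70·e^(−0.0775·11/12) = 10.1719
Current forward F = (S − I)·e^(rT) = (246.89 − 10.1719)·e^(0.0775·13/12) = 236.7181 × 1.087584 = 257.4508
Value (long) = (F − K)·e^(−rT) = (257.4508 − 239.84) × 0.919470 = 16.1926
Value = ₹16.19

₹16.19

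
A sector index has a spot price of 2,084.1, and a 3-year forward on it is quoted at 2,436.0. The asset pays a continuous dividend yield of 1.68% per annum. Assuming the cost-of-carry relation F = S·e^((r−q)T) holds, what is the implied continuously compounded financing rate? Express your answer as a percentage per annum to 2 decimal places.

6.88%

From F = S·e^((r−q)T): (r − q) = ln(F/S)/T
ln(2436.0/2084.1) = ln(1.168850) = 0.156020
(r − q) = 0.156020 / (3) = 0.052007
r = ln(F/S)/T + q = 0.052007 + 0.0168 = 0.068807
r = 6.88%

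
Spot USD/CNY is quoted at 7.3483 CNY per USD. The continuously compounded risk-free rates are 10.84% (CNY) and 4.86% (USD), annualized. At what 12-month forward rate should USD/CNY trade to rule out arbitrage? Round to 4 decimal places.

7.8011

F = S·e^((r_CNY − r_USD)T) = 7.3483 · e^((0.1084 − 0.0486) × 12/12)
= 7.3483 · e^0.059800 = 7.3483 × 1.061624
F = 7.8011 CNY per USD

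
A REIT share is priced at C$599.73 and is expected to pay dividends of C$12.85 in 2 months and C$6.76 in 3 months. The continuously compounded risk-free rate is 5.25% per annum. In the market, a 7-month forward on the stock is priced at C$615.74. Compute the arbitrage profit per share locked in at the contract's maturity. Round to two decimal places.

C$17.37 per share

PV(dividends) I = 12.85·e^(−0.0525·2/12) + 6.76·e^(−0.0525·3/12) = 19.4099
Fair forward F* = (S − I)·e^(rT) = (599.73 − 19.4099)·e^0.030625 = 580.3201 × 1.031099 = 598.3675
Market C$615.74 > fair 598.3675: forward overpriced → cash-and-carry (borrow at r, buy the stock and collect the dividends, short the forward).
Profit at T = |F_mkt − F*| = |615.74 − 598.3675| = C$17.37 per share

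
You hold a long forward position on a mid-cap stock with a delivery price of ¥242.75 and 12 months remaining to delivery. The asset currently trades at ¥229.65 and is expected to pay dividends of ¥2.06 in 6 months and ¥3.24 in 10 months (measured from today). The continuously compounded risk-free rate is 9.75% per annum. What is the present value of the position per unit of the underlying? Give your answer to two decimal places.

¥4.50

PV(remaining dividends) I = 2.06·e^(−0.0975·6/12) + 3.24·e^(−0.0975·10/12) = 4.9491
Current forward F = (S − I)·e^(rT) = (229.65 − 4.9491)·e^(0.0975·12/12) = 224.7009 × 1.102411 = 247.7127
Value (long) = (F − K)·e^(−rT) = (247.7127 − 242.75) × 0.907102 = 4.5017
Value = ¥4.50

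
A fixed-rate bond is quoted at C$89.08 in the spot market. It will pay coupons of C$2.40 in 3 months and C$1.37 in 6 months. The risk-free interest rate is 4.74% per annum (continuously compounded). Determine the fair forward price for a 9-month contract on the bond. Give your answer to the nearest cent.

PV(coupons) I = 2.40·e^(−0.0474·3/12) + 1.37·e^(−0.0474·6/12)
I = 2.3717 + 1.3379 = 3.7096
F = (S − I)·e^(rT) = (89.08 − 3.7096) · e^(0.0474·9/12)
= 85.3704 · e^0.035550 = 85.3704 × 1.036189 = C$88.46

C$88.46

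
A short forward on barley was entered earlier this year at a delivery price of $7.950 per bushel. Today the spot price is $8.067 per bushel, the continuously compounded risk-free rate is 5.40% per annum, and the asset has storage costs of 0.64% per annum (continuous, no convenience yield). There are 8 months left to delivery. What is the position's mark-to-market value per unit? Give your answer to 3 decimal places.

-$0.433 per bushel

Current fair forward for the remaining 8 months: F = S·e^((r + u)·T), (r + u) = 0.0540 + 0.0064 = 0.0604
F = 8.067 · e^(0.0604 × 8/12) = 8.067 × 1.041088 = 8.3985
Value of long forward = (F − K)·e^(−rT) = (8.3985 − 7.950) · e^(−0.0540·8/12)
= 0.4485 × 0.964640 = 0.433
Short position value = −(long value) = -$0.433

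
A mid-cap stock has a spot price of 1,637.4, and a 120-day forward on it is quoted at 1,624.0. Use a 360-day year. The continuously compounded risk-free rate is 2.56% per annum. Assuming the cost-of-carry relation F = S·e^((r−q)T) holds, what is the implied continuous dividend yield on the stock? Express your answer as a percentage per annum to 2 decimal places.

From F = S·e^((r−q)T): (r − q) = ln(F/S)/T
ln(1624.0/1637.4) = ln(0.991816) = -0.008218
(r − q) = -0.008218 / (120/360) = -0.024654
q = r − ln(F/S)/T = 0.0256 + 0.024654 = 0.050254
q = 5.03%

5.03%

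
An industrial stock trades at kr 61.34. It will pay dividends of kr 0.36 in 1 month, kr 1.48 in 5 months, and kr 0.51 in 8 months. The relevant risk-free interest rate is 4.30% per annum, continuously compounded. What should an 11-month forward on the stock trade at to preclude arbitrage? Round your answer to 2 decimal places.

kr 61.41

PV(dividends) I = 0.36·e^(−0.0430·1/12) + 1.48·e^(−0.0430·5/12) + 0.51·e^(−0.0430·8/12)
I = 0.3587 + 1.4537 + 0.4956 = 2.3080
F = (S − I)·e^(rT) = (61.34 − 2.3080) · e^(0.0430·11/12)
= 59.0320 · e^0.039417 = 59.0320 × 1.040204 = kr 61.41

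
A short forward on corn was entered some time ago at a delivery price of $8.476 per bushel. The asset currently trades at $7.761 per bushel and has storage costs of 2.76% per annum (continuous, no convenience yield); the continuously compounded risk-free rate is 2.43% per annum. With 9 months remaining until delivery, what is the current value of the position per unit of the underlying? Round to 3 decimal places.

$0.400 per bushel

Current fair forward for the remaining 9 months: F = S·e^((r + u)·T), (r + u) = 0.0243 + 0.0276 = 0.0519
F = 7.761 · e^(0.0519 × 9/12) = 7.761 × 1.039693 = 8.0691
Value of long forward = (F − K)·e^(−rT) = (8.0691 − 8.476) · e^(−0.0243·9/12)
= -0.4069 × 0.981940 = -0.400
Short position value = −(long value) = $0.400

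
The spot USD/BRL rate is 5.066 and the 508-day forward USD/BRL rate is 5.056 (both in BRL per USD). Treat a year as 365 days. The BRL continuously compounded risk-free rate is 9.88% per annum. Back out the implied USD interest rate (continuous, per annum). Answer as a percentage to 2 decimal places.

10.02%

F = S·e^((r_BRL − r_USD)T) ⇒ r_USD = r_BRL − ln(F/S)/T
ln(5.056/5.066) = -0.001976; /(508/365) = -0.001420
r_USD = 0.0988 + 0.001420 = 0.100220
r_USD = 10.02%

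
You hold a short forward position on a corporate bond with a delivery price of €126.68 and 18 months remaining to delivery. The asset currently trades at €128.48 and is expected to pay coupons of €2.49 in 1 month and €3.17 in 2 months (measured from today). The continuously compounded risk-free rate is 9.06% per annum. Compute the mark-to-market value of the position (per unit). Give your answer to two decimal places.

PV(remaining coupons) I = 2.49·e^(−0.0906·1/12) + 3.17·e^(−0.0906·2/12) = 5.5938
Current forward F = (S − I)·e^(rT) = (128.48 − 5.5938)·e^(0.0906·18/12) = 122.8862 × 1.145567 = 140.7744
Value (long) = (F − K)·e^(−rT) = (140.7744 − 126.68) × 0.872930 = 12.3034
Short position value = −(long value) = -€12.30

-€12.30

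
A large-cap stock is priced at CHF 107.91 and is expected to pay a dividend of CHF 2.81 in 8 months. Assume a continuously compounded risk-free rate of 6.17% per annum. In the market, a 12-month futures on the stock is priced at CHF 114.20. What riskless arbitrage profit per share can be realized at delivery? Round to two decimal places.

CHF 2.29 per share

PV(dividends) I = 2.81·e^(−0.0617·8/12) = 2.6968
Fair futures F* = (S − I)·e^(rT) = (107.91 − 2.6968)·e^0.061700 = 105.2132 × 1.063643 = 111.9093
Market CHF 114.20 > fair 111.9093: forward overpriced → cash-and-carry (borrow at r, buy the stock and collect the dividends, short the forward).
Profit at T = |F_mkt − F*| = |114.20 − 111.9093| = CHF 2.29 per share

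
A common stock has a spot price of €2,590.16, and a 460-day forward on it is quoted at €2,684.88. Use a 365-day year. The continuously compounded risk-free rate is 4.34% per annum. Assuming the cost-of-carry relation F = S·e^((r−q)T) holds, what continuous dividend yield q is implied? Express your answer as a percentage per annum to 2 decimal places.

1.49%

From F = S·e^((r−q)T): (r − q) = ln(F/S)/T
ln(2684.88/2590.16) = ln(1.036569) = 0.035916
(r − q) = 0.035916 / (460/365) = 0.028499
q = r − ln(F/S)/T = 0.0434 − 0.028499 = 0.014901
q = 1.49%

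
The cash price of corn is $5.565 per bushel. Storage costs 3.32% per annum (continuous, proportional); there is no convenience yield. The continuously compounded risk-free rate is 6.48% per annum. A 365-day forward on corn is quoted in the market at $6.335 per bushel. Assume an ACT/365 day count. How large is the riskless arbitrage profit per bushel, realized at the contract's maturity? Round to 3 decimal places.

$0.197 per bushel

Fair forward: F* = S·e^(carry·T), with carry = (r + u) = 0.0648 + 0.0332 = 0.0980
F* = 5.565 · e^(0.0980 × 365/365) = 5.565 · e^0.098000 = 5.565 × 1.102963 = $6.1380
Market $6.335 > fair $6.1380: forward overpriced → cash-and-carry (buy spot, short the forward).
At maturity, profit = |F_mkt − F*| = |6.335 − 6.1380| = $0.197 per bushel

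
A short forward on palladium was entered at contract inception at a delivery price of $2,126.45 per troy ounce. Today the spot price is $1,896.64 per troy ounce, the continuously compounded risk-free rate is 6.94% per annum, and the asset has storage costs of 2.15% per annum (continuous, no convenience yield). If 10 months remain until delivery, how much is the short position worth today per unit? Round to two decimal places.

Current fair forward for the remaining 10 months: F = S·e^((r + u)·T), (r + u) = 0.0694 + 0.0215 = 0.0909
F = 1896.64 · e^(0.0909 × 10/12) = 1896.64 × 1.07869287 = 2045.8920
Value of long forward = (F − K)·e^(−rT) = (2045.8920 − 2126.45) · e^(−0.0694·10/12)
= -80.5580 × 0.94380724 = -76.03
Short position value = −(long value) = $76.03

$76.03 per troy ounce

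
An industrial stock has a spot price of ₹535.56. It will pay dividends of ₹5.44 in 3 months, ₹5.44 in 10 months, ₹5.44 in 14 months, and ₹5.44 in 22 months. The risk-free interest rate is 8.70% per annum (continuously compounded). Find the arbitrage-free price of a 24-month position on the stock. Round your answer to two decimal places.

₹613.62

PV(dividends) I = 5.44·e^(−0.0870·3/12) + 5.44·e^(−0.0870·10/12) + 5.44·e^(−0.0870·14/12) + 5.44·e^(−0.0870·22/12)
I = 5.3230 + 5.0596 + 4.9149 + 4.6380 = 19.9355
F = (S − I)·e^(rT) = (535.56 − 19.9355) · e^(0.0870·24/12)
= 515.6245 · e^0.174000 = 515.6245 × 1.190056 = ₹613.62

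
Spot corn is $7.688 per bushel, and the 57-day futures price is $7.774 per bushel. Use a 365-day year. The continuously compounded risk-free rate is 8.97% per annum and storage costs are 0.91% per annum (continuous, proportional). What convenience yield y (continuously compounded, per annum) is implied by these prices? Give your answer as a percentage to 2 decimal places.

F = S·e^((r+u−y)T) ⇒ (r+u−y) = ln(F/S)/T
ln(7.774/7.688) = 0.011124; /T ⇒ 0.071233
y = r + u − ln(F/S)/T = 0.0897 + 0.0091 − 0.071233 = 0.027567
y = 2.76%

2.76%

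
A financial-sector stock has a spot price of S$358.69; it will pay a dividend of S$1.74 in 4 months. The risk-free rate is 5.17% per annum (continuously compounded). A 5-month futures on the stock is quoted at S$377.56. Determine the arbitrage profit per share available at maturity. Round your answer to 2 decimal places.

S$12.81 per share

PV(dividends) I = 1.74·e^(−0.0517·4/12) = 1.7103
Fair futures F* = (S − I)·e^(rT) = (358.69 − 1.7103)·e^0.021542 = 356.9797 × 1.021776 = 364.7533
Market S$377.56 > fair 364.7533: forward overpriced → cash-and-carry (borrow at r, buy the stock and collect the dividends, short the forward).
Profit at T = |F_mkt − F*| = |377.56 − 364.7533| = S$12.81 per share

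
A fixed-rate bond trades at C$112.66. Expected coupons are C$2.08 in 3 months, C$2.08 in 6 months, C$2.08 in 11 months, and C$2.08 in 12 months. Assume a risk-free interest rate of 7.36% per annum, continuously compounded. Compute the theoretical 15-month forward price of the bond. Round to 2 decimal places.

C$114.83

PV(coupons) I = 2.08·e^(−0.0736·3/12) + 2.08·e^(−0.0736·6/12) + 2.08·e^(−0.0736·11/12) + 2.08·e^(−0.0736·12/12)
I = 2.0421 + 2.0048 + 1.9443 + 1.9324 = 7.9236
F = (S − I)·e^(rT) = (112.66 − 7.9236) · e^(0.0736·15/12)
= 104.7364 · e^0.092000 = 104.7364 × 1.096365 = C$114.83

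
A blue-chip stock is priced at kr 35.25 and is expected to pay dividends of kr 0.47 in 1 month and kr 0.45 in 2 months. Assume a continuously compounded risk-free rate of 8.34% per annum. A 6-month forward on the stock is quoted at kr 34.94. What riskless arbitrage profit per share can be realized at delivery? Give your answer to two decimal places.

PV(dividends) I = 0.47·e^(−0.0834·1/12) + 0.45·e^(−0.0834·2/12) = 0.9105
Fair forward F* = (S − I)·e^(rT) = (35.25 − 0.9105)·e^0.041700 = 34.3395 × 1.042582 = 35.8017
Market kr 34.94 < fair 35.8017: forward underpriced → reverse cash-and-carry (short the stock, invest proceeds at r, pay the dividends, go long the forward).
Profit at T = |F_mkt − F*| = |34.94 − 35.8017| = kr 0.86 per share

kr 0.86 per share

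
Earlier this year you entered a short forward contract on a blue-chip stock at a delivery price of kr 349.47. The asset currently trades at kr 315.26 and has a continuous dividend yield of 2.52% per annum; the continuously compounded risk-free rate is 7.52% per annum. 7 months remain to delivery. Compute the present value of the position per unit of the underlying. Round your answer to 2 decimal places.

Current fair forward for the remaining 7 months: F = S·e^((r − q)·T), (r − q) = 0.0752 − 0.0252 = 0.0500
F = 315.26 · e^(0.0500 × 7/12) = 315.26 × 1.029596 = 324.5904
Value of long forward = (F − K)·e^(−rT) = (324.5904 − 349.47) · e^(−0.0752·7/12)
= -24.8796 × 0.957082 = -23.81
Short position value = −(long value) = kr 23.81

kr 23.81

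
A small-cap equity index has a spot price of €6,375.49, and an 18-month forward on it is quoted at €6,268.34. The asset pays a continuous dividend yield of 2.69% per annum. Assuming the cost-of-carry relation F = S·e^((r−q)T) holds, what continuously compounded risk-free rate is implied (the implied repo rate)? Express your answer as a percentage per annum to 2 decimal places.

1.56%

From F = S·e^((r−q)T): (r − q) = ln(F/S)/T
ln(6268.34/6375.49) = ln(0.983193) = -0.016950
(r − q) = -0.016950 / (18/12) = -0.011300
r = ln(F/S)/T + q = -0.011300 + 0.0269 = 0.015600
r = 1.56%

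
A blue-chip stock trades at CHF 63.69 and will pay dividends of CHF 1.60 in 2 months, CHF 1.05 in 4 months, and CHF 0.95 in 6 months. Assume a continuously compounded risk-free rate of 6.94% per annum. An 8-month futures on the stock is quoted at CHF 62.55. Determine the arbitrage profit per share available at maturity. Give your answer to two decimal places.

PV(dividends) I = 1.60·e^(−0.0694·2/12) + 1.05·e^(−0.0694·4/12) + 0.95·e^(−0.0694·6/12) = 3.5252
Fair futures F* = (S − I)·e^(rT) = (63.69 − 3.5252)·e^0.046267 = 60.1648 × 1.047354 = 63.0138
Market CHF 62.55 < fair 63.0138: forward underpriced → reverse cash-and-carry (short the stock, invest proceeds at r, pay the dividends, go long the forward).
Profit at T = |F_mkt − F*| = |62.55 − 63.0138| = CHF 0.46 per share

CHF 0.46 per share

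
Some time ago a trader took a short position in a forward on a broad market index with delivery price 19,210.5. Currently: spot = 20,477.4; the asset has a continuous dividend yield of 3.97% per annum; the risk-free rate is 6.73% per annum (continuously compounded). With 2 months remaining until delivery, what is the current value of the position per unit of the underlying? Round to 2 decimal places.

Current fair forward for the remaining 2 months: F = S·e^((r − q)·T), (r − q) = 0.0673 − 0.0397 = 0.0276
F = 20477.4 · e^(0.0276 × 2/12) = 20477.4 × 1.00461060 = 20571.8131
Value of long forward = (F − K)·e^(−rT) = (20571.8131 − 19210.5) · e^(−0.0673·2/12)
= 1361.3131 × 0.98884601 = 1346.13
Short position value = −(long value) = -1346.13

-1346.13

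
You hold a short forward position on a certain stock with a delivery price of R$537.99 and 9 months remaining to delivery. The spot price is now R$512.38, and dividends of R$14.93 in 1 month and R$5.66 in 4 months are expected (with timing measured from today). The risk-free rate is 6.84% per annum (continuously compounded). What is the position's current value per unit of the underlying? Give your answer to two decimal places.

PV(remaining dividends) I = 14.93·e^(−0.0684·1/12) + 5.66·e^(−0.0684·4/12) = 20.3776
Current forward F = (S − I)·e^(rT) = (512.38 − 20.3776)·e^(0.0684·9/12) = 492.0024 × 1.052639 = 517.9009
Value (long) = (F − K)·e^(−rT) = (517.9009 − 537.99) × 0.949994 = -19.0845
Short position value = −(long value) = R$19.08

R$19.08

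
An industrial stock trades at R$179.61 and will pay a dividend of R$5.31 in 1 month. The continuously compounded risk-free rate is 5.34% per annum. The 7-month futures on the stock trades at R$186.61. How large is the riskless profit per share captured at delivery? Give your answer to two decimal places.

R$6.77 per share

PV(dividends) I = 5.31·e^(−0.0534·1/12) = 5.2864
Fair futures F* = (S − I)·e^(rT) = (179.61 − 5.2864)·e^0.031150 = 174.3236 × 1.031640 = 179.8392
Market R$186.61 > fair 179.8392: forward overpriced → cash-and-carry (borrow at r, buy the stock and collect the dividends, short the forward).
Profit at T = |F_mkt − F*| = |186.61 − 179.8392| = R$6.77 per share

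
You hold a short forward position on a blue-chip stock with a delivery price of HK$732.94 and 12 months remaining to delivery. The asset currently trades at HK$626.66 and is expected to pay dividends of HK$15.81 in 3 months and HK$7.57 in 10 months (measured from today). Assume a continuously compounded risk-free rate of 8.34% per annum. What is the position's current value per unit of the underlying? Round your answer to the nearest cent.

PV(remaining dividends) I = 15.81·e^(−0.0834·3/12) + 7.57·e^(−0.0834·10/12) = 22.5455
Current forward F = (S − I)·e^(rT) = (626.66 − 22.5455)·e^(0.0834·12/12) = 604.1145 × 1.086977 = 656.6586
Value (long) = (F − K)·e^(−rT) = (656.6586 − 732.94) × 0.919983 = -70.1776
Short position value = −(long value) = HK$70.18

HK$70.18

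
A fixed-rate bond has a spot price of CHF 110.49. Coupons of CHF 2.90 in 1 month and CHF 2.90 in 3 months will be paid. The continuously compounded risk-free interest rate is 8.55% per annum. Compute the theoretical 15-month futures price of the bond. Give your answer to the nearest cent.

CHF 116.59

PV(coupons) I = 2.90·e^(−0.0855·1/12) + 2.90·e^(−0.0855·3/12)
I = 2.8794 + 2.8387 = 5.7181
F = (S − I)·e^(rT) = (110.49 − 5.7181) · e^(0.0855·15/12)
= 104.7719 · e^0.106875 = 104.7719 × 1.112795 = CHF 116.59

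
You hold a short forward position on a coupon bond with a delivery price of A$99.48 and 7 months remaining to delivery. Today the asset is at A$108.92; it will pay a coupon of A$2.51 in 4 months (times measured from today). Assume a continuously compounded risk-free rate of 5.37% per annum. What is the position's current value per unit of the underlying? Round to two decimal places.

PV(remaining coupons) I = 2.51·e^(−0.0537·4/12) = 2.4655
Current forward F = (S − I)·e^(rT) = (108.92 − 2.4655)·e^(0.0537·7/12) = 106.4545 × 1.031821 = 109.8420
Value (long) = (F − K)·e^(−rT) = (109.8420 − 99.48) × 0.969161 = 10.0424
Short position value = −(long value) = -A$10.04

-A$10.04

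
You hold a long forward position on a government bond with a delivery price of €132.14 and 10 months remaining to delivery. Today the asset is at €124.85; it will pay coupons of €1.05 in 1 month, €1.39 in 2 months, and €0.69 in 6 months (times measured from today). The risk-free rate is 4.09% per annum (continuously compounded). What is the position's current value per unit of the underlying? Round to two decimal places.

-€5.97

PV(remaining coupons) I = 1.05·e^(−0.0409·1/12) + 1.39·e^(−0.0409·2/12) + 0.69·e^(−0.0409·6/12) = 3.1030
Current forward F = (S − I)·e^(rT) = (124.85 − 3.1030)·e^(0.0409·10/12) = 121.7470 × 1.034671 = 125.9681
Value (long) = (F − K)·e^(−rT) = (125.9681 − 132.14) × 0.966491 = -5.9651
Value = -€5.97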